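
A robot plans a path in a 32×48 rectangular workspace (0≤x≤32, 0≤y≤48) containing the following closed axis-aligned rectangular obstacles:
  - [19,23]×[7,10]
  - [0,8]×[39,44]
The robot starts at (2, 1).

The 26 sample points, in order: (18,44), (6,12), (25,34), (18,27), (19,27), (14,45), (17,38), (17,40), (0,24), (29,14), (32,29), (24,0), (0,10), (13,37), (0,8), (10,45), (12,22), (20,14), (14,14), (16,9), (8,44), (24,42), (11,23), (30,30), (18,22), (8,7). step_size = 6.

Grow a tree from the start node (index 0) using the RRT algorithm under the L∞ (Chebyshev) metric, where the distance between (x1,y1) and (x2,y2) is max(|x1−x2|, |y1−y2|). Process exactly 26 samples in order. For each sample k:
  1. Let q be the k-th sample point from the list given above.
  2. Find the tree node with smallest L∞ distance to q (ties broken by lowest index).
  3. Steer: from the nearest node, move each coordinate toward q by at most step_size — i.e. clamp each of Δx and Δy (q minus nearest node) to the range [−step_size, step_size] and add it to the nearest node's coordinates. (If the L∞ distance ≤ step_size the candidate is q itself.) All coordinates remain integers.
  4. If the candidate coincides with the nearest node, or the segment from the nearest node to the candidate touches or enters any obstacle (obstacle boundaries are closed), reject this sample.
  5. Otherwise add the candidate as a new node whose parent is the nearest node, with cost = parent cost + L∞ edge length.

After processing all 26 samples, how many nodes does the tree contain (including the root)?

1. q=(18,44) nearest=0 d=43 new=(8,7) → add node 1 parent=0 cost=6
2. q=(6,12) nearest=1 d=5 new=(6,12) → add node 2 parent=1 cost=11
3. q=(25,34) nearest=2 d=22 new=(12,18) → add node 3 parent=2 cost=17
4. q=(18,27) nearest=3 d=9 new=(18,24) → add node 4 parent=3 cost=23
5. q=(19,27) nearest=4 d=3 new=(19,27) → add node 5 parent=4 cost=26
6. q=(14,45) nearest=5 d=18 new=(14,33) → add node 6 parent=5 cost=32
7. q=(17,38) nearest=6 d=5 new=(17,38) → add node 7 parent=6 cost=37
8. q=(17,40) nearest=7 d=2 new=(17,40) → add node 8 parent=7 cost=39
9. q=(0,24) nearest=2 d=12 new=(0,18) → add node 9 parent=2 cost=17
10. q=(29,14) nearest=4 d=11 new=(24,18) → add node 10 parent=4 cost=29
11. q=(32,29) nearest=10 d=11 new=(30,24) → add node 11 parent=10 cost=35
12. q=(24,0) nearest=1 d=16 new=(14,1) → add node 12 parent=1 cost=12
13. q=(0,10) nearest=2 d=6 new=(0,10) → add node 13 parent=2 cost=17
14. q=(13,37) nearest=6 d=4 new=(13,37) → add node 14 parent=6 cost=36
15. q=(0,8) nearest=13 d=2 new=(0,8) → add node 15 parent=13 cost=19
16. q=(10,45) nearest=7 d=7 new=(11,44) → add node 16 parent=7 cost=43
17. q=(12,22) nearest=3 d=4 new=(12,22) → add node 17 parent=3 cost=21
18. q=(20,14) nearest=10 d=4 new=(20,14) → add node 18 parent=10 cost=33
19. q=(14,14) nearest=3 d=4 new=(14,14) → add node 19 parent=3 cost=21
20. q=(16,9) nearest=18 d=5 new=(16,9) → add node 20 parent=18 cost=38
21. q=(8,44) nearest=16 d=3 new=(8,44) → blocked by [0,8]×[39,44], reject
22. q=(24,42) nearest=7 d=7 new=(23,42) → add node 21 parent=7 cost=43
23. q=(11,23) nearest=17 d=1 new=(11,23) → add node 22 parent=17 cost=22
24. q=(30,30) nearest=11 d=6 new=(30,30) → add node 23 parent=11 cost=41
25. q=(18,22) nearest=4 d=2 new=(18,22) → add node 24 parent=4 cost=25
26. q=(8,7) nearest=1 d=0 → coincident, reject

Node count: 25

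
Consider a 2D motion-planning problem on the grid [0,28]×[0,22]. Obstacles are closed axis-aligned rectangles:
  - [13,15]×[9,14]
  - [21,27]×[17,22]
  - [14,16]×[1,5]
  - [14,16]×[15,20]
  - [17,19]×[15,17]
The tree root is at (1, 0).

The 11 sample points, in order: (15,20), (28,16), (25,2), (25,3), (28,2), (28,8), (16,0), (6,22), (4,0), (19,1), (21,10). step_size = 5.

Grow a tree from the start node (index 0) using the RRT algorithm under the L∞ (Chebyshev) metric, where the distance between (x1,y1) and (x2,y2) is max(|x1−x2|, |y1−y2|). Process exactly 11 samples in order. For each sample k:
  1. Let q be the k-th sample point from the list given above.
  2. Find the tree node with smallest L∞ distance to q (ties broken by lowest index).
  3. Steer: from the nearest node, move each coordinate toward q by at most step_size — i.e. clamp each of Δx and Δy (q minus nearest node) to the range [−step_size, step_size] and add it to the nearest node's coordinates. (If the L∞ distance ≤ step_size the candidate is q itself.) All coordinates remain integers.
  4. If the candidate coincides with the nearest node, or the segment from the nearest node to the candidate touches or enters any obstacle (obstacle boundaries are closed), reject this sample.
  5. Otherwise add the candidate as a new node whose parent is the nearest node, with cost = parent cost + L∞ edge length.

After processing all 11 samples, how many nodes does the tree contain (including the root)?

1. q=(15,20) nearest=0 d=20 new=(6,5) → add node 1 parent=0 cost=5
2. q=(28,16) nearest=1 d=22 new=(11,10) → add node 2 parent=1 cost=10
3. q=(25,2) nearest=2 d=14 new=(16,5) → blocked by [14,16]×[1,5], reject
4. q=(25,3) nearest=2 d=14 new=(16,5) → blocked by [14,16]×[1,5], reject
5. q=(28,2) nearest=2 d=17 new=(16,5) → blocked by [14,16]×[1,5], reject
6. q=(28,8) nearest=2 d=17 new=(16,8) → blocked by [13,15]×[9,14], reject
7. q=(16,0) nearest=1 d=10 new=(11,0) → add node 3 parent=1 cost=10
8. q=(6,22) nearest=2 d=12 new=(6,15) → add node 4 parent=2 cost=15
9. q=(4,0) nearest=0 d=3 new=(4,0) → add node 5 parent=0 cost=3
10. q=(19,1) nearest=3 d=8 new=(16,1) → blocked by [14,16]×[1,5], reject
11. q=(21,10) nearest=2 d=10 new=(16,10) → blocked by [13,15]×[9,14], reject

Node count: 6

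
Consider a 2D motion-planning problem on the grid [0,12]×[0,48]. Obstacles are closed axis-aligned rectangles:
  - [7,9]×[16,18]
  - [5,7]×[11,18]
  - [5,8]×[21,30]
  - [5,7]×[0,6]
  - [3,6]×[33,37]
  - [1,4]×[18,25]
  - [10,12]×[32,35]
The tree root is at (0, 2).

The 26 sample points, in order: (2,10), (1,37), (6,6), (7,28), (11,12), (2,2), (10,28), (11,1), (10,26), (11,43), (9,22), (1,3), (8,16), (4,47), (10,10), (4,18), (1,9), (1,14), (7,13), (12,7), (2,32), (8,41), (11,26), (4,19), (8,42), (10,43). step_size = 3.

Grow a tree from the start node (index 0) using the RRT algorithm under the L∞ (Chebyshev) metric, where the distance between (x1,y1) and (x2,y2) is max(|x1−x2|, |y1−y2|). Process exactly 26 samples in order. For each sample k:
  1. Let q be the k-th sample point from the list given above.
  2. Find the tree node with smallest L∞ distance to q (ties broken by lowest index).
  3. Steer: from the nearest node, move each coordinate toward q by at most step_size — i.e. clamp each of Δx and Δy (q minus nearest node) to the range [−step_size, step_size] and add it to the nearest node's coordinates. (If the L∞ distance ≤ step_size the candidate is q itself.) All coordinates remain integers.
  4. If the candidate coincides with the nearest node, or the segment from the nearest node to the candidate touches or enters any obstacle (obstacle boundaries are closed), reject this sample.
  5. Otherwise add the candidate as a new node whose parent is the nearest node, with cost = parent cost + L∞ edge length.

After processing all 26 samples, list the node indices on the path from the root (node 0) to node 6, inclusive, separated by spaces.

1. q=(2,10) nearest=0 d=8 new=(2,5) → add node 1 parent=0 cost=3
2. q=(1,37) nearest=1 d=32 new=(1,8) → add node 2 parent=1 cost=6
3. q=(6,6) nearest=1 d=4 new=(5,6) → blocked by [5,7]×[0,6], reject
4. q=(7,28) nearest=2 d=20 new=(4,11) → add node 3 parent=2 cost=9
5. q=(11,12) nearest=3 d=7 new=(7,12) → blocked by [5,7]×[11,18], reject
6. q=(2,2) nearest=0 d=2 new=(2,2) → add node 4 parent=0 cost=2
7. q=(10,28) nearest=3 d=17 new=(7,14) → blocked by [5,7]×[11,18], reject
8. q=(11,1) nearest=1 d=9 new=(5,2) → blocked by [5,7]×[0,6], reject
9. q=(10,26) nearest=3 d=15 new=(7,14) → blocked by [5,7]×[11,18], reject
10. q=(11,43) nearest=3 d=32 new=(7,14) → blocked by [5,7]×[11,18], reject
11. q=(9,22) nearest=3 d=11 new=(7,14) → blocked by [5,7]×[11,18], reject
12. q=(1,3) nearest=0 d=1 new=(1,3) → add node 5 parent=0 cost=1
13. q=(8,16) nearest=3 d=5 new=(7,14) → blocked by [5,7]×[11,18], reject
14. q=(4,47) nearest=3 d=36 new=(4,14) → add node 6 parent=3 cost=12
15. q=(10,10) nearest=3 d=6 new=(7,10) → add node 7 parent=3 cost=12
16. q=(4,18) nearest=6 d=4 new=(4,17) → add node 8 parent=6 cost=15
17. q=(1,9) nearest=2 d=1 new=(1,9) → add node 9 parent=2 cost=7
18. q=(1,14) nearest=3 d=3 new=(1,14) → add node 10 parent=3 cost=12
19. q=(7,13) nearest=3 d=3 new=(7,13) → blocked by [5,7]×[11,18], reject
20. q=(12,7) nearest=7 d=5 new=(10,7) → add node 11 parent=7 cost=15
21. q=(2,32) nearest=8 d=15 new=(2,20) → blocked by [1,4]×[18,25], reject
22. q=(8,41) nearest=8 d=24 new=(7,20) → blocked by [5,7]×[11,18], reject
23. q=(11,26) nearest=8 d=9 new=(7,20) → blocked by [5,7]×[11,18], reject
24. q=(4,19) nearest=8 d=2 new=(4,19) → blocked by [1,4]×[18,25], reject
25. q=(8,42) nearest=8 d=25 new=(7,20) → blocked by [5,7]×[11,18], reject
26. q=(10,43) nearest=8 d=26 new=(7,20) → blocked by [5,7]×[11,18], reject

Path: 0 1 2 3 6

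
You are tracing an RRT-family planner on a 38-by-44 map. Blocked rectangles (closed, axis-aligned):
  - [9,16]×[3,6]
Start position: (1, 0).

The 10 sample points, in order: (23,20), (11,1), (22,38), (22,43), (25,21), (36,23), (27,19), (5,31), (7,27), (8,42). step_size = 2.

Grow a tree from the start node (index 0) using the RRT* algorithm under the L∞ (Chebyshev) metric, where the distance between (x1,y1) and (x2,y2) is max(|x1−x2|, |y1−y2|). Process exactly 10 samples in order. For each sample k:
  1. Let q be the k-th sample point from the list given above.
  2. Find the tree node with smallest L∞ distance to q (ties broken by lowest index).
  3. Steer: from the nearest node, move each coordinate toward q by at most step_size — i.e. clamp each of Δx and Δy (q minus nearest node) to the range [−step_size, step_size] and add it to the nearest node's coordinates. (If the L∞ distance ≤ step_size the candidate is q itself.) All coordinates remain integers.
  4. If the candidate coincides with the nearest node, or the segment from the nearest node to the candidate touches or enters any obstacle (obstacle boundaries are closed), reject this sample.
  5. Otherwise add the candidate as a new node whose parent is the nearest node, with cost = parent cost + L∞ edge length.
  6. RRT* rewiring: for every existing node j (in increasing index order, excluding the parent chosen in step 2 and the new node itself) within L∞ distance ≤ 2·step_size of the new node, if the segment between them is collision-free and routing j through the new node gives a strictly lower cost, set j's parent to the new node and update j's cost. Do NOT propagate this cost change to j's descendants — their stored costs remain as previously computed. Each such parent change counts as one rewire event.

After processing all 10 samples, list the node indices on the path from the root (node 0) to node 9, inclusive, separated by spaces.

Path: 0 1 3 4 5 6 7 8 9

1. q=(23,20) nearest=0 d=22 new=(3,2) → add node 1 parent=0 cost=2
2. q=(11,1) nearest=1 d=8 new=(5,1) → add node 2 parent=1 cost=4
3. q=(22,38) nearest=1 d=36 new=(5,4) → add node 3 parent=1 cost=4
4. q=(22,43) nearest=3 d=39 new=(7,6) → add node 4 parent=3 cost=6
5. q=(25,21) nearest=4 d=18 new=(9,8) → add node 5 parent=4 cost=8
6. q=(36,23) nearest=5 d=27 new=(11,10) → add node 6 parent=5 cost=10
7. q=(27,19) nearest=6 d=16 new=(13,12) → add node 7 parent=6 cost=12
8. q=(5,31) nearest=7 d=19 new=(11,14) → add node 8 parent=7 cost=14
9. q=(7,27) nearest=8 d=13 new=(9,16) → add node 9 parent=8 cost=16
10. q=(8,42) nearest=9 d=26 new=(8,18) → add node 10 parent=9 cost=18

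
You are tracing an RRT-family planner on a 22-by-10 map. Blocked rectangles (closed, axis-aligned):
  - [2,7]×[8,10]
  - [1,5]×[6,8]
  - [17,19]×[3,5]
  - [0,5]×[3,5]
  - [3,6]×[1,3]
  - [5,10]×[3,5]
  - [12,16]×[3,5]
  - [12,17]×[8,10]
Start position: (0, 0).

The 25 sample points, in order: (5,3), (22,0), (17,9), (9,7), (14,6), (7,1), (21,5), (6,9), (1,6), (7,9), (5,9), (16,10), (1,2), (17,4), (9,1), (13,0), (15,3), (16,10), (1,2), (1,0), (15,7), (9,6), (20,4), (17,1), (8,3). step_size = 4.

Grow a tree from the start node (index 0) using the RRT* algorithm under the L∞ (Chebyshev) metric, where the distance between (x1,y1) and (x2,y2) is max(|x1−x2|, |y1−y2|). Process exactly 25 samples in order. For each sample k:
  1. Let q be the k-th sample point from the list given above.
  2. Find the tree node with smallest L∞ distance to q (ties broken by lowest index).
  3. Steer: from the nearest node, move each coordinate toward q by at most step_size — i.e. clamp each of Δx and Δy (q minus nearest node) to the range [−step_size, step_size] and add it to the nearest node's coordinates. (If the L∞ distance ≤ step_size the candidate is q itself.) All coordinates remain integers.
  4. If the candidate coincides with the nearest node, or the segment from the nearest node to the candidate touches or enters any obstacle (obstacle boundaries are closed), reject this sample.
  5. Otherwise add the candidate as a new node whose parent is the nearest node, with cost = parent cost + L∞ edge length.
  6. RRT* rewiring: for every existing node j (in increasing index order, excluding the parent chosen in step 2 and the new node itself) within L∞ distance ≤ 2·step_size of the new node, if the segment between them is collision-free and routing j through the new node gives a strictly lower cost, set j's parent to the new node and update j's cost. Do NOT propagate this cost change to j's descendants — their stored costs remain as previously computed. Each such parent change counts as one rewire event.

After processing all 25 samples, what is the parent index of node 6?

1. q=(5,3) nearest=0 d=5 new=(4,3) → blocked by [0,5]×[3,5], reject
2. q=(22,0) nearest=0 d=22 new=(4,0) → add node 1 parent=0 cost=4
3. q=(17,9) nearest=1 d=13 new=(8,4) → blocked by [3,6]×[1,3], reject
4. q=(9,7) nearest=1 d=7 new=(8,4) → blocked by [3,6]×[1,3], reject
5. q=(14,6) nearest=1 d=10 new=(8,4) → blocked by [3,6]×[1,3], reject
6. q=(7,1) nearest=1 d=3 new=(7,1) → add node 2 parent=1 cost=7
7. q=(21,5) nearest=2 d=14 new=(11,5) → blocked by [5,10]×[3,5], reject
8. q=(6,9) nearest=2 d=8 new=(6,5) → blocked by [5,10]×[3,5], reject
9. q=(1,6) nearest=0 d=6 new=(1,4) → blocked by [0,5]×[3,5], reject
10. q=(7,9) nearest=2 d=8 new=(7,5) → blocked by [5,10]×[3,5], reject
11. q=(5,9) nearest=2 d=8 new=(5,5) → blocked by [0,5]×[3,5], reject
12. q=(16,10) nearest=2 d=9 new=(11,5) → blocked by [5,10]×[3,5], reject
13. q=(1,2) nearest=0 d=2 new=(1,2) → add node 3 parent=0 cost=2
14. q=(17,4) nearest=2 d=10 new=(11,4) → blocked by [5,10]×[3,5], reject
15. q=(9,1) nearest=2 d=2 new=(9,1) → add node 4 parent=2 cost=9
16. q=(13,0) nearest=4 d=4 new=(13,0) → add node 5 parent=4 cost=13
17. q=(15,3) nearest=5 d=3 new=(15,3) → blocked by [12,16]×[3,5], reject
18. q=(16,10) nearest=2 d=9 new=(11,5) → blocked by [5,10]×[3,5], reject
19. q=(1,2) nearest=3 d=0 → coincident, reject
20. q=(1,0) nearest=0 d=1 new=(1,0) → add node 6 parent=0 cost=1
21. q=(15,7) nearest=4 d=6 new=(13,5) → blocked by [12,16]×[3,5], reject
22. q=(9,6) nearest=2 d=5 new=(9,5) → blocked by [5,10]×[3,5], reject
23. q=(20,4) nearest=5 d=7 new=(17,4) → blocked by [17,19]×[3,5], reject
24. q=(17,1) nearest=5 d=4 new=(17,1) → add node 7 parent=5 cost=17
25. q=(8,3) nearest=2 d=2 new=(8,3) → blocked by [5,10]×[3,5], reject

Parent of node 6: 0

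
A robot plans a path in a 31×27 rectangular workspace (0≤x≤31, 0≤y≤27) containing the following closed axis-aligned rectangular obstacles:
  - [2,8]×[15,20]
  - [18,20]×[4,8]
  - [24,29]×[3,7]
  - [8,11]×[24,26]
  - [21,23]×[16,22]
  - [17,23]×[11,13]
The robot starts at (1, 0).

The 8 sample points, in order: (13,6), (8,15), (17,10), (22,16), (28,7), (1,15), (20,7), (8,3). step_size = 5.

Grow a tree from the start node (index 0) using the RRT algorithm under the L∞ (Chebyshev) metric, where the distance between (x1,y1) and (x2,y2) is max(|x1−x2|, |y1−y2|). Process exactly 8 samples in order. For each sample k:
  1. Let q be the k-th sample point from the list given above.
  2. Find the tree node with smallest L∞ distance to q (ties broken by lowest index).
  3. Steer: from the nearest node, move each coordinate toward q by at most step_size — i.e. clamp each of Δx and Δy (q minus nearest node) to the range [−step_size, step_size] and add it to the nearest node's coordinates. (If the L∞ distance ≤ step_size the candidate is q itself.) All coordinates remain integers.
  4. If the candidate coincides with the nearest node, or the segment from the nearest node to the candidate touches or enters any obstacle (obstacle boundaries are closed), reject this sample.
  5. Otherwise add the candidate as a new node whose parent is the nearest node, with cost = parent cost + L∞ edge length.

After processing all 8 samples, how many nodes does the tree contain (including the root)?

1. q=(13,6) nearest=0 d=12 new=(6,5) → add node 1 parent=0 cost=5
2. q=(8,15) nearest=1 d=10 new=(8,10) → add node 2 parent=1 cost=10
3. q=(17,10) nearest=2 d=9 new=(13,10) → add node 3 parent=2 cost=15
4. q=(22,16) nearest=3 d=9 new=(18,15) → add node 4 parent=3 cost=20
5. q=(28,7) nearest=4 d=10 new=(23,10) → blocked by [17,23]×[11,13], reject
6. q=(1,15) nearest=2 d=7 new=(3,15) → blocked by [2,8]×[15,20], reject
7. q=(20,7) nearest=3 d=7 new=(18,7) → blocked by [18,20]×[4,8], reject
8. q=(8,3) nearest=1 d=2 new=(8,3) → add node 5 parent=1 cost=7

Node count: 6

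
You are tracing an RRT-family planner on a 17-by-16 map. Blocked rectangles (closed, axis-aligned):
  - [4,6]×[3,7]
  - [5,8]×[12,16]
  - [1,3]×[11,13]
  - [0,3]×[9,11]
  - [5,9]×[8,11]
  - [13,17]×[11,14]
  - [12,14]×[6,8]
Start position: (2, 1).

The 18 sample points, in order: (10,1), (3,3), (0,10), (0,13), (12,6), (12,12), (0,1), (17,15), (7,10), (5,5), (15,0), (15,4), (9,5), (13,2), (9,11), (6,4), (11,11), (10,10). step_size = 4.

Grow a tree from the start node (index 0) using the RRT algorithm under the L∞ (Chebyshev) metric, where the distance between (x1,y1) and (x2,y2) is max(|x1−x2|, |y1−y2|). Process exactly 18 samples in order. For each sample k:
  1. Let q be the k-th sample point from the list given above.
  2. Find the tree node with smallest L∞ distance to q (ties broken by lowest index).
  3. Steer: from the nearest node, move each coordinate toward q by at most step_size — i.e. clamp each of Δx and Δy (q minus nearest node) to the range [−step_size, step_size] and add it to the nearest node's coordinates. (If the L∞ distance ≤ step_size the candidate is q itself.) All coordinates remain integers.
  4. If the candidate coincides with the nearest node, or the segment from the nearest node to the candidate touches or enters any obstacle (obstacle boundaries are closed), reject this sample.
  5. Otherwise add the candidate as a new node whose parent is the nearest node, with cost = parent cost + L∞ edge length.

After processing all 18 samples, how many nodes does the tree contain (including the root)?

Node count: 13

1. q=(10,1) nearest=0 d=8 new=(6,1) → add node 1 parent=0 cost=4
2. q=(3,3) nearest=0 d=2 new=(3,3) → add node 2 parent=0 cost=2
3. q=(0,10) nearest=2 d=7 new=(0,7) → add node 3 parent=2 cost=6
4. q=(0,13) nearest=3 d=6 new=(0,11) → blocked by [0,3]×[9,11], reject
5. q=(12,6) nearest=1 d=6 new=(10,5) → add node 4 parent=1 cost=8
6. q=(12,12) nearest=4 d=7 new=(12,9) → add node 5 parent=4 cost=12
7. q=(0,1) nearest=0 d=2 new=(0,1) → add node 6 parent=0 cost=2
8. q=(17,15) nearest=5 d=6 new=(16,13) → blocked by [13,17]×[11,14], reject
9. q=(7,10) nearest=4 d=5 new=(7,9) → blocked by [5,9]×[8,11], reject
10. q=(5,5) nearest=2 d=2 new=(5,5) → blocked by [4,6]×[3,7], reject
11. q=(15,0) nearest=4 d=5 new=(14,1) → add node 7 parent=4 cost=12
12. q=(15,4) nearest=7 d=3 new=(15,4) → add node 8 parent=7 cost=15
13. q=(9,5) nearest=4 d=1 new=(9,5) → add node 9 parent=4 cost=9
14. q=(13,2) nearest=7 d=1 new=(13,2) → add node 10 parent=7 cost=13
15. q=(9,11) nearest=5 d=3 new=(9,11) → blocked by [5,9]×[8,11], reject
16. q=(6,4) nearest=1 d=3 new=(6,4) → blocked by [4,6]×[3,7], reject
17. q=(11,11) nearest=5 d=2 new=(11,11) → add node 11 parent=5 cost=14
18. q=(10,10) nearest=11 d=1 new=(10,10) → add node 12 parent=11 cost=15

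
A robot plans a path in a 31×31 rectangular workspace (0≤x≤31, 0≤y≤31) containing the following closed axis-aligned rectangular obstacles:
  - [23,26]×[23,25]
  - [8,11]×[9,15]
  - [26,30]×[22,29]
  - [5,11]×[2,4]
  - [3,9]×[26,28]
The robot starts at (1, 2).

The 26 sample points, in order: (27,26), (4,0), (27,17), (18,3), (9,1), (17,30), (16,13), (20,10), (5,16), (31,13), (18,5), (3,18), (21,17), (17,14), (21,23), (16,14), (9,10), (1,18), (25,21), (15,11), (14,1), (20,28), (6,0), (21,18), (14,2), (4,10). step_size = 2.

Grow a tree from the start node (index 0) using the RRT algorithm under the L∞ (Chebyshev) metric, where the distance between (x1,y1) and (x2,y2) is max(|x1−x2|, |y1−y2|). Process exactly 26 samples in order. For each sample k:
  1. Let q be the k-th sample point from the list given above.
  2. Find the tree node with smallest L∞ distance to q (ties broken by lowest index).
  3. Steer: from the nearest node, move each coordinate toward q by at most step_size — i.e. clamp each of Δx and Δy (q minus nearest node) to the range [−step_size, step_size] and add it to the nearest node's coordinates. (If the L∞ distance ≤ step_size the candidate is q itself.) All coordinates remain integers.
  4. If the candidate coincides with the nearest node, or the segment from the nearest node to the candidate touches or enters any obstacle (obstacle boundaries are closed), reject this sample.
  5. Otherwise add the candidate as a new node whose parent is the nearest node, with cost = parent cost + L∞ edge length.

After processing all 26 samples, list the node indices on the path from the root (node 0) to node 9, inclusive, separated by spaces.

1. q=(27,26) nearest=0 d=26 new=(3,4) → add node 1 parent=0 cost=2
2. q=(4,0) nearest=0 d=3 new=(3,0) → add node 2 parent=0 cost=2
3. q=(27,17) nearest=1 d=24 new=(5,6) → add node 3 parent=1 cost=4
4. q=(18,3) nearest=3 d=13 new=(7,4) → blocked by [5,11]×[2,4], reject
5. q=(9,1) nearest=3 d=5 new=(7,4) → blocked by [5,11]×[2,4], reject
6. q=(17,30) nearest=3 d=24 new=(7,8) → add node 4 parent=3 cost=6
7. q=(16,13) nearest=4 d=9 new=(9,10) → blocked by [8,11]×[9,15], reject
8. q=(20,10) nearest=4 d=13 new=(9,10) → blocked by [8,11]×[9,15], reject
9. q=(5,16) nearest=4 d=8 new=(5,10) → add node 5 parent=4 cost=8
10. q=(31,13) nearest=4 d=24 new=(9,10) → blocked by [8,11]×[9,15], reject
11. q=(18,5) nearest=4 d=11 new=(9,6) → add node 6 parent=4 cost=8
12. q=(3,18) nearest=5 d=8 new=(3,12) → add node 7 parent=5 cost=10
13. q=(21,17) nearest=6 d=12 new=(11,8) → add node 8 parent=6 cost=10
14. q=(17,14) nearest=8 d=6 new=(13,10) → add node 9 parent=8 cost=12
15. q=(21,23) nearest=9 d=13 new=(15,12) → add node 10 parent=9 cost=14
16. q=(16,14) nearest=10 d=2 new=(16,14) → add node 11 parent=10 cost=16
17. q=(9,10) nearest=4 d=2 new=(9,10) → blocked by [8,11]×[9,15], reject
18. q=(1,18) nearest=7 d=6 new=(1,14) → add node 12 parent=7 cost=12
19. q=(25,21) nearest=11 d=9 new=(18,16) → add node 13 parent=11 cost=18
20. q=(15,11) nearest=10 d=1 new=(15,11) → add node 14 parent=10 cost=15
21. q=(14,1) nearest=6 d=5 new=(11,4) → blocked by [5,11]×[2,4], reject
22. q=(20,28) nearest=13 d=12 new=(20,18) → add node 15 parent=13 cost=20
23. q=(6,0) nearest=2 d=3 new=(5,0) → add node 16 parent=2 cost=4
24. q=(21,18) nearest=15 d=1 new=(21,18) → add node 17 parent=15 cost=21
25. q=(14,2) nearest=6 d=5 new=(11,4) → blocked by [5,11]×[2,4], reject
26. q=(4,10) nearest=5 d=1 new=(4,10) → add node 18 parent=5 cost=9

Path: 0 1 3 4 6 8 9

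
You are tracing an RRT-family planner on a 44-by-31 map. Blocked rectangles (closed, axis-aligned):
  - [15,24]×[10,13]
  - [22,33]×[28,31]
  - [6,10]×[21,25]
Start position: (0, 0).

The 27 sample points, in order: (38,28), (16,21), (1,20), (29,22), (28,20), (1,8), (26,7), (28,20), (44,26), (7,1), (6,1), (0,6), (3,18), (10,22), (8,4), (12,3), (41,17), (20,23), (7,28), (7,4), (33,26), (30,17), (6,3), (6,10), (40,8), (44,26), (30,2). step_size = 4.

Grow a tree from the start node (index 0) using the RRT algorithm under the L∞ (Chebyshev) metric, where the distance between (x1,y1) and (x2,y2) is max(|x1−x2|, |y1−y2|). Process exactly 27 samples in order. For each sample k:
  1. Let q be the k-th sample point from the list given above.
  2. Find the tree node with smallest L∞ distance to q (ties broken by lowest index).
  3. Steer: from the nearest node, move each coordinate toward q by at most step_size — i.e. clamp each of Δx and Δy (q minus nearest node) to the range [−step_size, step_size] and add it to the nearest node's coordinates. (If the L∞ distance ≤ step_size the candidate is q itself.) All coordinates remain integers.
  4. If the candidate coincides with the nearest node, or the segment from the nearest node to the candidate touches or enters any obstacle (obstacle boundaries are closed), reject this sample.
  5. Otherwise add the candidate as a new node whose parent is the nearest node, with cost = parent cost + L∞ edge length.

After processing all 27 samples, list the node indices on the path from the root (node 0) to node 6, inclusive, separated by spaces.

1. q=(38,28) nearest=0 d=38 new=(4,4) → add node 1 parent=0 cost=4
2. q=(16,21) nearest=1 d=17 new=(8,8) → add node 2 parent=1 cost=8
3. q=(1,20) nearest=2 d=12 new=(4,12) → add node 3 parent=2 cost=12
4. q=(29,22) nearest=2 d=21 new=(12,12) → add node 4 parent=2 cost=12
5. q=(28,20) nearest=4 d=16 new=(16,16) → add node 5 parent=4 cost=16
6. q=(1,8) nearest=1 d=4 new=(1,8) → add node 6 parent=1 cost=8
7. q=(26,7) nearest=5 d=10 new=(20,12) → blocked by [15,24]×[10,13], reject
8. q=(28,20) nearest=5 d=12 new=(20,20) → add node 7 parent=5 cost=20
9. q=(44,26) nearest=7 d=24 new=(24,24) → add node 8 parent=7 cost=24
10. q=(7,1) nearest=1 d=3 new=(7,1) → add node 9 parent=1 cost=7
11. q=(6,1) nearest=9 d=1 new=(6,1) → add node 10 parent=9 cost=8
12. q=(0,6) nearest=6 d=2 new=(0,6) → add node 11 parent=6 cost=10
13. q=(3,18) nearest=3 d=6 new=(3,16) → add node 12 parent=3 cost=16
14. q=(10,22) nearest=5 d=6 new=(12,20) → add node 13 parent=5 cost=20
15. q=(8,4) nearest=9 d=3 new=(8,4) → add node 14 parent=9 cost=10
16. q=(12,3) nearest=14 d=4 new=(12,3) → add node 15 parent=14 cost=14
17. q=(41,17) nearest=8 d=17 new=(28,20) → add node 16 parent=8 cost=28
18. q=(20,23) nearest=7 d=3 new=(20,23) → add node 17 parent=7 cost=23
19. q=(7,28) nearest=13 d=8 new=(8,24) → blocked by [6,10]×[21,25], reject
20. q=(7,4) nearest=14 d=1 new=(7,4) → add node 18 parent=14 cost=11
21. q=(33,26) nearest=16 d=6 new=(32,24) → add node 19 parent=16 cost=32
22. q=(30,17) nearest=16 d=3 new=(30,17) → add node 20 parent=16 cost=31
23. q=(6,3) nearest=18 d=1 new=(6,3) → add node 21 parent=18 cost=12
24. q=(6,10) nearest=2 d=2 new=(6,10) → add node 22 parent=2 cost=10
25. q=(40,8) nearest=20 d=10 new=(34,13) → add node 23 parent=20 cost=35
26. q=(44,26) nearest=19 d=12 new=(36,26) → add node 24 parent=19 cost=36
27. q=(30,2) nearest=23 d=11 new=(30,9) → add node 25 parent=23 cost=39

Path: 0 1 6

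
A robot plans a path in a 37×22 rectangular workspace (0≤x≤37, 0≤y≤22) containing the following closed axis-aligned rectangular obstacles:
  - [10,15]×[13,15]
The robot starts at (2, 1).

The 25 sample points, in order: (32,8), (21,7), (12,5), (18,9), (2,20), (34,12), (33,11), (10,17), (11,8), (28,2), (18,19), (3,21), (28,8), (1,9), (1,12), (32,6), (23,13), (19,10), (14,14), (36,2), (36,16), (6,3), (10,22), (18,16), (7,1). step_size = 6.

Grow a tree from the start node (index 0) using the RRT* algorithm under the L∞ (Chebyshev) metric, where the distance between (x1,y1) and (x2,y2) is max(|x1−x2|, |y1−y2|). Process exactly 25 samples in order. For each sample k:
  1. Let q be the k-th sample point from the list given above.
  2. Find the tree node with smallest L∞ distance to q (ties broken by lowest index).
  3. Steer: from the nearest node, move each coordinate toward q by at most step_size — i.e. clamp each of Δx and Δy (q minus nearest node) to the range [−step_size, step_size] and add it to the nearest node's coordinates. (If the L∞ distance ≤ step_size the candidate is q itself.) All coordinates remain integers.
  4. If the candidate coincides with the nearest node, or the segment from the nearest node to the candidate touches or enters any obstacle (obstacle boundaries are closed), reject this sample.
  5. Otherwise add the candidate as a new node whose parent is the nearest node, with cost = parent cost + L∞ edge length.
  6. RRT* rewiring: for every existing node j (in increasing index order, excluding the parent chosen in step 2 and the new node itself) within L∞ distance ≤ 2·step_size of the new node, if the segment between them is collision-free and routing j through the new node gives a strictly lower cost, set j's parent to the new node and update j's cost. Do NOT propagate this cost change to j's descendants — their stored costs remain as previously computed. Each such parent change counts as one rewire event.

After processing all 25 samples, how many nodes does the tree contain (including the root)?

1. q=(32,8) nearest=0 d=30 new=(8,7) → add node 1 parent=0 cost=6
2. q=(21,7) nearest=1 d=13 new=(14,7) → add node 2 parent=1 cost=12
3. q=(12,5) nearest=2 d=2 new=(12,5) → add node 3 parent=2 cost=14
4. q=(18,9) nearest=2 d=4 new=(18,9) → add node 4 parent=2 cost=16
5. q=(2,20) nearest=1 d=13 new=(2,13) → add node 5 parent=1 cost=12
6. q=(34,12) nearest=4 d=16 new=(24,12) → add node 6 parent=4 cost=22
7. q=(33,11) nearest=6 d=9 new=(30,11) → add node 7 parent=6 cost=28
8. q=(10,17) nearest=4 d=8 new=(12,15) → blocked by [10,15]×[13,15], reject
9. q=(11,8) nearest=1 d=3 new=(11,8) → add node 8 parent=1 cost=9; rewire 3→8 (12<14)
10. q=(28,2) nearest=7 d=9 new=(28,5) → add node 9 parent=7 cost=34
11. q=(18,19) nearest=6 d=7 new=(18,18) → add node 10 parent=6 cost=28
12. q=(3,21) nearest=5 d=8 new=(3,19) → add node 11 parent=5 cost=18
13. q=(28,8) nearest=7 d=3 new=(28,8) → add node 12 parent=7 cost=31
14. q=(1,9) nearest=5 d=4 new=(1,9) → add node 13 parent=5 cost=16
15. q=(1,12) nearest=5 d=1 new=(1,12) → add node 14 parent=5 cost=13
16. q=(32,6) nearest=9 d=4 new=(32,6) → add node 15 parent=9 cost=38
17. q=(23,13) nearest=6 d=1 new=(23,13) → add node 16 parent=6 cost=23; rewire 9→16 (31<34); rewire 12→16 (28<31); rewire 15→16 (32<38)
18. q=(19,10) nearest=4 d=1 new=(19,10) → add node 17 parent=4 cost=17; rewire 9→17 (26<31); rewire 10→17 (25<28); rewire 12→17 (26<28); rewire 16→17 (21<23)
19. q=(14,14) nearest=10 d=4 new=(14,14) → blocked by [10,15]×[13,15], reject
20. q=(36,2) nearest=15 d=4 new=(36,2) → add node 18 parent=15 cost=36
21. q=(36,16) nearest=7 d=6 new=(36,16) → add node 19 parent=7 cost=34
22. q=(6,3) nearest=0 d=4 new=(6,3) → add node 20 parent=0 cost=4; rewire 3→20 (10<12); rewire 13→20 (10<16)
23. q=(10,22) nearest=11 d=7 new=(9,22) → add node 21 parent=11 cost=24
24. q=(18,16) nearest=10 d=2 new=(18,16) → add node 22 parent=10 cost=27
25. q=(7,1) nearest=20 d=2 new=(7,1) → add node 23 parent=20 cost=6

Node count: 24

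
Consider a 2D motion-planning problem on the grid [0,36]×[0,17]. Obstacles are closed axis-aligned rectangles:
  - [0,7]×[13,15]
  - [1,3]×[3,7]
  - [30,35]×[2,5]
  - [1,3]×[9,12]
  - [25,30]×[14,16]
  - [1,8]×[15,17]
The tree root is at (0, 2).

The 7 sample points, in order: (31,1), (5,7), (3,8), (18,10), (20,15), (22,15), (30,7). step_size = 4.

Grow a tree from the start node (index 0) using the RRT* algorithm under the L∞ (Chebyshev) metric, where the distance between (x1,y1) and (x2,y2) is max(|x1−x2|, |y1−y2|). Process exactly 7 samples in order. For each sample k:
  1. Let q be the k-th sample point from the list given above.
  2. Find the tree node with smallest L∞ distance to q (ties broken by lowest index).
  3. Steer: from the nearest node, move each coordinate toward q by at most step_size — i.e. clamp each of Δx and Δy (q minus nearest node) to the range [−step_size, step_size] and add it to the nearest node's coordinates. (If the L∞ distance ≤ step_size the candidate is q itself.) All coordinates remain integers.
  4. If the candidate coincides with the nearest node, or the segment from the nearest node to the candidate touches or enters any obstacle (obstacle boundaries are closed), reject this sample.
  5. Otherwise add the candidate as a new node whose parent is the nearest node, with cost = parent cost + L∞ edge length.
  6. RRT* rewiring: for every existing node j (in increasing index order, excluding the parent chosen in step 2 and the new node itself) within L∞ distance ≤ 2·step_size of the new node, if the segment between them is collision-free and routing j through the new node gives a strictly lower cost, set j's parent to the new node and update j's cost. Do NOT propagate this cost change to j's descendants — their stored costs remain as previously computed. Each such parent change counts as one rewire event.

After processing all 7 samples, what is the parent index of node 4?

1. q=(31,1) nearest=0 d=31 new=(4,1) → add node 1 parent=0 cost=4
2. q=(5,7) nearest=0 d=5 new=(4,6) → blocked by [1,3]×[3,7], reject
3. q=(3,8) nearest=0 d=6 new=(3,6) → blocked by [1,3]×[3,7], reject
4. q=(18,10) nearest=1 d=14 new=(8,5) → add node 2 parent=1 cost=8
5. q=(20,15) nearest=2 d=12 new=(12,9) → add node 3 parent=2 cost=12
6. q=(22,15) nearest=3 d=10 new=(16,13) → add node 4 parent=3 cost=16
7. q=(30,7) nearest=4 d=14 new=(20,9) → add node 5 parent=4 cost=20

Parent of node 4: 3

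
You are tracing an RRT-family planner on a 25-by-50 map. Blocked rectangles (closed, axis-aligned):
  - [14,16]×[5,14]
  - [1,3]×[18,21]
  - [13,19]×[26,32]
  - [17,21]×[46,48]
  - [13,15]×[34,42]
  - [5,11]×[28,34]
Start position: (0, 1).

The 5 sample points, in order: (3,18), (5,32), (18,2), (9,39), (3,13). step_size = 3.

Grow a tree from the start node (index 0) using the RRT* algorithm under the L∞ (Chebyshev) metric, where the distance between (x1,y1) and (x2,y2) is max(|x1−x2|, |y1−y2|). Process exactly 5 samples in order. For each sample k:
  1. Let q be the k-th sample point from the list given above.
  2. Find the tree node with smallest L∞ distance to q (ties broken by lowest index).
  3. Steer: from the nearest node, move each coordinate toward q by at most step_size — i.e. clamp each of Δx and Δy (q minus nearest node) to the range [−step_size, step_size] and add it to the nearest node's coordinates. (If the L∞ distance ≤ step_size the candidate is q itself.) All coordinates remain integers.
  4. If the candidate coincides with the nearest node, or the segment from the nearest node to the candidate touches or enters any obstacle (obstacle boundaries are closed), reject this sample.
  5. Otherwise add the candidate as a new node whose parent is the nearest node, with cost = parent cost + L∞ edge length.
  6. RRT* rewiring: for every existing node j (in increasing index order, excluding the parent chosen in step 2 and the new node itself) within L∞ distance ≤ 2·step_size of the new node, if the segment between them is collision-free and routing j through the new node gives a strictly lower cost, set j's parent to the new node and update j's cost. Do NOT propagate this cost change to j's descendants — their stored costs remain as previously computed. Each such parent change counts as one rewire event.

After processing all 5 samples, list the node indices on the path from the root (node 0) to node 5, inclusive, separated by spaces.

1. q=(3,18) nearest=0 d=17 new=(3,4) → add node 1 parent=0 cost=3
2. q=(5,32) nearest=1 d=28 new=(5,7) → add node 2 parent=1 cost=6
3. q=(18,2) nearest=2 d=13 new=(8,4) → add node 3 parent=2 cost=9
4. q=(9,39) nearest=2 d=32 new=(8,10) → add node 4 parent=2 cost=9
5. q=(3,13) nearest=4 d=5 new=(5,13) → add node 5 parent=4 cost=12

Path: 0 1 2 4 5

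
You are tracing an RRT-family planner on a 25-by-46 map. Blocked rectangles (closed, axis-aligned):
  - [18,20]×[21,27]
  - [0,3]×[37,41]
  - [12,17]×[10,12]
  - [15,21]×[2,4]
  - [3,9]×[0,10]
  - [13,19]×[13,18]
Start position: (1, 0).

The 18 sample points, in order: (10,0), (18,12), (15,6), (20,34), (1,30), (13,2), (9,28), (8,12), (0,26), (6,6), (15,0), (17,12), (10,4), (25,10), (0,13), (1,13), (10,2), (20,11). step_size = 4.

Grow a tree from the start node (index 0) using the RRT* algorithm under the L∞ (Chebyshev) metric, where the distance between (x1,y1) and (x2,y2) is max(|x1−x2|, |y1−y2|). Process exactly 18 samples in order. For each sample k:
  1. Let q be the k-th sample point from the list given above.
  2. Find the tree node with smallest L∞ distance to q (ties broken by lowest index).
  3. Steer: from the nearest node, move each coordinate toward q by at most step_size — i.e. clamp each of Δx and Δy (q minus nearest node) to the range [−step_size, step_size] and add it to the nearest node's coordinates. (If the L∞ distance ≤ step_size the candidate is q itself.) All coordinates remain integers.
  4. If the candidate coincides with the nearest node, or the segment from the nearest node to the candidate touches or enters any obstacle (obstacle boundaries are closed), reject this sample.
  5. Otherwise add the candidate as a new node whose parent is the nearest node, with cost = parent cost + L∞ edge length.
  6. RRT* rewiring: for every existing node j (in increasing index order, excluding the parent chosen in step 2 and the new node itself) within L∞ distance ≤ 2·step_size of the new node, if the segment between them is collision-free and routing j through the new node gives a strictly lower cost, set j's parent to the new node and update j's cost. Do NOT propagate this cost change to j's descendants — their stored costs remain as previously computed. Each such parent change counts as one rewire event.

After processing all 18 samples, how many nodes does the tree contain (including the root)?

Node count: 5

1. q=(10,0) nearest=0 d=9 new=(5,0) → blocked by [3,9]×[0,10], reject
2. q=(18,12) nearest=0 d=17 new=(5,4) → blocked by [3,9]×[0,10], reject
3. q=(15,6) nearest=0 d=14 new=(5,4) → blocked by [3,9]×[0,10], reject
4. q=(20,34) nearest=0 d=34 new=(5,4) → blocked by [3,9]×[0,10], reject
5. q=(1,30) nearest=0 d=30 new=(1,4) → add node 1 parent=0 cost=4
6. q=(13,2) nearest=0 d=12 new=(5,2) → blocked by [3,9]×[0,10], reject
7. q=(9,28) nearest=1 d=24 new=(5,8) → blocked by [3,9]×[0,10], reject
8. q=(8,12) nearest=1 d=8 new=(5,8) → blocked by [3,9]×[0,10], reject
9. q=(0,26) nearest=1 d=22 new=(0,8) → add node 2 parent=1 cost=8
10. q=(6,6) nearest=1 d=5 new=(5,6) → blocked by [3,9]×[0,10], reject
11. q=(15,0) nearest=0 d=14 new=(5,0) → blocked by [3,9]×[0,10], reject
12. q=(17,12) nearest=0 d=16 new=(5,4) → blocked by [3,9]×[0,10], reject
13. q=(10,4) nearest=0 d=9 new=(5,4) → blocked by [3,9]×[0,10], reject
14. q=(25,10) nearest=0 d=24 new=(5,4) → blocked by [3,9]×[0,10], reject
15. q=(0,13) nearest=2 d=5 new=(0,12) → add node 3 parent=2 cost=12
16. q=(1,13) nearest=3 d=1 new=(1,13) → add node 4 parent=3 cost=13
17. q=(10,2) nearest=0 d=9 new=(5,2) → blocked by [3,9]×[0,10], reject
18. q=(20,11) nearest=0 d=19 new=(5,4) → blocked by [3,9]×[0,10], reject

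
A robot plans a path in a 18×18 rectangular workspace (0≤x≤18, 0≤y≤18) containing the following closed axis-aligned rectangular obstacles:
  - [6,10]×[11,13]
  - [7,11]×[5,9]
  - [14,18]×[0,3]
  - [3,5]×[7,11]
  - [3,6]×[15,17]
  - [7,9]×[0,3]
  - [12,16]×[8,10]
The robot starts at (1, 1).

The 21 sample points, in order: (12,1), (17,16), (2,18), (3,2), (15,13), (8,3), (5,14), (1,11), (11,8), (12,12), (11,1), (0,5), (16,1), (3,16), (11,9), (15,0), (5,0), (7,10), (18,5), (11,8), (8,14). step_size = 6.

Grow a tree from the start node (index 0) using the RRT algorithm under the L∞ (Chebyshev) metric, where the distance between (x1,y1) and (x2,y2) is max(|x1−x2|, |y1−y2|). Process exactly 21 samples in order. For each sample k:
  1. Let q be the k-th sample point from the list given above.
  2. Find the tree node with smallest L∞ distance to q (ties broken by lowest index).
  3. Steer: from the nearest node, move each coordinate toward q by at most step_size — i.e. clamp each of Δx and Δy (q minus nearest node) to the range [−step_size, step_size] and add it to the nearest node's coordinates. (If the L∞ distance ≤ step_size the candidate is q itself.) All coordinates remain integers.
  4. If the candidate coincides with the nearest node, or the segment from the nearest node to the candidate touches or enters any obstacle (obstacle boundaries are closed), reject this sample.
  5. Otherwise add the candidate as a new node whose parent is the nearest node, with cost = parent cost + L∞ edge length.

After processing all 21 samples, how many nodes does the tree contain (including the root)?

1. q=(12,1) nearest=0 d=11 new=(7,1) → blocked by [7,9]×[0,3], reject
2. q=(17,16) nearest=0 d=16 new=(7,7) → blocked by [7,11]×[5,9], reject
3. q=(2,18) nearest=0 d=17 new=(2,7) → add node 1 parent=0 cost=6
4. q=(3,2) nearest=0 d=2 new=(3,2) → add node 2 parent=0 cost=2
5. q=(15,13) nearest=2 d=12 new=(9,8) → blocked by [7,11]×[5,9], reject
6. q=(8,3) nearest=2 d=5 new=(8,3) → blocked by [7,9]×[0,3], reject
7. q=(5,14) nearest=1 d=7 new=(5,13) → blocked by [3,5]×[7,11], reject
8. q=(1,11) nearest=1 d=4 new=(1,11) → add node 3 parent=1 cost=10
9. q=(11,8) nearest=2 d=8 new=(9,8) → blocked by [7,11]×[5,9], reject
10. q=(12,12) nearest=1 d=10 new=(8,12) → blocked by [6,10]×[11,13], reject
11. q=(11,1) nearest=2 d=8 new=(9,1) → blocked by [7,9]×[0,3], reject
12. q=(0,5) nearest=1 d=2 new=(0,5) → add node 4 parent=1 cost=8
13. q=(16,1) nearest=2 d=13 new=(9,1) → blocked by [7,9]×[0,3], reject
14. q=(3,16) nearest=3 d=5 new=(3,16) → blocked by [3,6]×[15,17], reject
15. q=(11,9) nearest=2 d=8 new=(9,8) → blocked by [7,11]×[5,9], reject
16. q=(15,0) nearest=2 d=12 new=(9,0) → blocked by [7,9]×[0,3], reject
17. q=(5,0) nearest=2 d=2 new=(5,0) → add node 5 parent=2 cost=4
18. q=(7,10) nearest=1 d=5 new=(7,10) → blocked by [3,5]×[7,11], reject
19. q=(18,5) nearest=5 d=13 new=(11,5) → blocked by [7,11]×[5,9], reject
20. q=(11,8) nearest=2 d=8 new=(9,8) → blocked by [7,11]×[5,9], reject
21. q=(8,14) nearest=1 d=7 new=(8,13) → blocked by [6,10]×[11,13], reject

Node count: 6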